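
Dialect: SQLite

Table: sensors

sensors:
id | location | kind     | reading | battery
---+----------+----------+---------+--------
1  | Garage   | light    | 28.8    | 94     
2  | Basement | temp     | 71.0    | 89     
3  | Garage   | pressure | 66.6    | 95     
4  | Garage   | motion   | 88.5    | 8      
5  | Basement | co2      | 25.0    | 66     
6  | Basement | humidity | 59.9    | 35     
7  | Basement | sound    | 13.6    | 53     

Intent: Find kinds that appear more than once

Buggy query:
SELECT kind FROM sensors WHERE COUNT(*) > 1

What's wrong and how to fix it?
Bug: WHERE can't reference COUNT(*); aggregates are computed after WHERE

Fix: GROUP BY kind, then filter groups with HAVING COUNT(*) > 1

Corrected query:
SELECT kind FROM sensors GROUP BY kind HAVING COUNT(*) > 1

Result:
(no rows)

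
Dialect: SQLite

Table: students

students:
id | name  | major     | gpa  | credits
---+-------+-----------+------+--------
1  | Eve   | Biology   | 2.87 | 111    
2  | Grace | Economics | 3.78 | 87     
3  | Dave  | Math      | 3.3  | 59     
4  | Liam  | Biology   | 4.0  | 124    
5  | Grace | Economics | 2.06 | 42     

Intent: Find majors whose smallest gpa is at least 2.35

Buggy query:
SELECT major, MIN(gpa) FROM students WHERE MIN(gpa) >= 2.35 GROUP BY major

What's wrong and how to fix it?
Bug: MIN() in WHERE is a misuse of aggregate

Fix: Replace WHERE with HAVING after the GROUP BY

Corrected query:
SELECT major, MIN(gpa) FROM students GROUP BY major HAVING MIN(gpa) >= 2.35

Result:
major   | MIN(gpa)
--------+---------
Biology | 2.87    
Math    | 3.3     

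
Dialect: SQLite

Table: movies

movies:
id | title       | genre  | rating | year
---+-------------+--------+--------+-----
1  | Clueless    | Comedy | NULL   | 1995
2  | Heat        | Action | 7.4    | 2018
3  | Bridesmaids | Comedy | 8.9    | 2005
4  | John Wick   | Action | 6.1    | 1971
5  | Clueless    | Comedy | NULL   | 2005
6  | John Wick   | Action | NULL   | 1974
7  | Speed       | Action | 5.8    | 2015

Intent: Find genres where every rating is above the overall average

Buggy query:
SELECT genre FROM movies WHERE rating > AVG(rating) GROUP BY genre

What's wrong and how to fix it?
Bug: WHERE evaluates per row before aggregation, so AVG() is unavailable

Fix: Compute the overall average in a scalar subquery and compare each group's MIN against it in HAVING

Corrected query:
SELECT genre FROM movies GROUP BY genre HAVING MIN(rating) > (SELECT AVG(rating) FROM movies)

Result:
genre 
------
Comedy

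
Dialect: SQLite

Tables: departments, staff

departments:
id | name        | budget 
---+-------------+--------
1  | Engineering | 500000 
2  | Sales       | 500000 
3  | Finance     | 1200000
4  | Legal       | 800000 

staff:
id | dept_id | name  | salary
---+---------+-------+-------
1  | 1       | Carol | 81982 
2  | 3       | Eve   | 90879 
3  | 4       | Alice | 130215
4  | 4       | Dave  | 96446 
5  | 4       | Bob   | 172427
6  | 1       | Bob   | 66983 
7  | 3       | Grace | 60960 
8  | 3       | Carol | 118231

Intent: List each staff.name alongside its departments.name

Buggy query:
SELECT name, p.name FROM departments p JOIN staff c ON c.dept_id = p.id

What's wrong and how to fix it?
Bug: Both tables have a 'name' column; the unqualified reference is ambiguous

Fix: Prefix ambiguous columns with the table alias

Corrected query:
SELECT c.name, p.name FROM departments p JOIN staff c ON c.dept_id = p.id

Result:
name  | name       
------+------------
Carol | Engineering
Eve   | Finance    
Alice | Legal      
Dave  | Legal      
Bob   | Legal      
Bob   | Engineering
Grace | Finance    
Carol | Finance    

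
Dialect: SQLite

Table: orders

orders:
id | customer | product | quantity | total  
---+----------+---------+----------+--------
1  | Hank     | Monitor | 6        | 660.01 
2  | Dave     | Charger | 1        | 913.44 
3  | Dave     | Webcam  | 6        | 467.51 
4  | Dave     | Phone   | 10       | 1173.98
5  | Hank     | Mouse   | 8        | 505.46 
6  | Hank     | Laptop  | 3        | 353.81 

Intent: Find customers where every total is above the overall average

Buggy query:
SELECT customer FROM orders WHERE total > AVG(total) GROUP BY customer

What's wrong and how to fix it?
Bug: WHERE evaluates per row before aggregation, so AVG() is unavailable

Fix: Compute the overall average in a scalar subquery and compare each group's MIN against it in HAVING

Corrected query:
SELECT customer FROM orders GROUP BY customer HAVING MIN(total) > (SELECT AVG(total) FROM orders)

Result:
(no rows)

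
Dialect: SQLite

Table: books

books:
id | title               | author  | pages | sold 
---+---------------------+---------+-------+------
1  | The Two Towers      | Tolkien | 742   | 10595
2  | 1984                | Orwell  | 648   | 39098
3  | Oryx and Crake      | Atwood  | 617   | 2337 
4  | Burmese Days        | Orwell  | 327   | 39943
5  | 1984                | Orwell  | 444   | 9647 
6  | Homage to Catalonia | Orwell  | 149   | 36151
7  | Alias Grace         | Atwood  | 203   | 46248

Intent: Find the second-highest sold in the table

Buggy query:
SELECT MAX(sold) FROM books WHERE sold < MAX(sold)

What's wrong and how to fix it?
Bug: The inner MAX is an aggregate inside WHERE, which is not allowed

Fix: Compute the overall MAX in a subquery, then take MAX of rows below it

Corrected query:
SELECT MAX(sold) FROM books WHERE sold < (SELECT MAX(sold) FROM books)

Result:
MAX(sold)
---------
39943    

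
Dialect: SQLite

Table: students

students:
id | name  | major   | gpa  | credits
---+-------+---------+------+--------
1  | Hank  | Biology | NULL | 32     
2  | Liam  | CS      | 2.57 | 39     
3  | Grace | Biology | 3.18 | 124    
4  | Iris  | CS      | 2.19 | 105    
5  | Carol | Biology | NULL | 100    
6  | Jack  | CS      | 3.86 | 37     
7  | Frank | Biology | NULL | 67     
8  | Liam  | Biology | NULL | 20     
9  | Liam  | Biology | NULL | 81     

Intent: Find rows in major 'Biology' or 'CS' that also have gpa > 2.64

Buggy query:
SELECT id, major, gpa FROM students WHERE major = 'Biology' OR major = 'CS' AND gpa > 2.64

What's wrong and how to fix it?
Bug: AND binds tighter than OR, so this parses as major = 'Biology' OR (major = 'CS' AND gpa > 2.64)

Fix: Add parentheses around the OR so the AND applies to both alternatives

Corrected query:
SELECT id, major, gpa FROM students WHERE (major = 'Biology' OR major = 'CS') AND gpa > 2.64

Result:
id | major   | gpa 
---+---------+-----
3  | Biology | 3.18
6  | CS      | 3.86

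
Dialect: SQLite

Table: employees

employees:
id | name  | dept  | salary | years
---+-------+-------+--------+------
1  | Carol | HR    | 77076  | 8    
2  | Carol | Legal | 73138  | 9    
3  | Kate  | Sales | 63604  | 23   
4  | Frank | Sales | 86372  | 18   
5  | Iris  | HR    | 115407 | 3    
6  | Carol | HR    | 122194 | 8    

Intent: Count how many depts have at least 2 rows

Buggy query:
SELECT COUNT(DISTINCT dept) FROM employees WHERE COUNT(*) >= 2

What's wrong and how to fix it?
Bug: COUNT(*) cannot appear in WHERE; the per-group count doesn't exist yet

Fix: Group first with HAVING COUNT(*) >= 2, then COUNT the resulting groups

Corrected query:
SELECT COUNT(*) FROM (SELECT dept FROM employees GROUP BY dept HAVING COUNT(*) >= 2)

Result:
COUNT(*)
--------
2       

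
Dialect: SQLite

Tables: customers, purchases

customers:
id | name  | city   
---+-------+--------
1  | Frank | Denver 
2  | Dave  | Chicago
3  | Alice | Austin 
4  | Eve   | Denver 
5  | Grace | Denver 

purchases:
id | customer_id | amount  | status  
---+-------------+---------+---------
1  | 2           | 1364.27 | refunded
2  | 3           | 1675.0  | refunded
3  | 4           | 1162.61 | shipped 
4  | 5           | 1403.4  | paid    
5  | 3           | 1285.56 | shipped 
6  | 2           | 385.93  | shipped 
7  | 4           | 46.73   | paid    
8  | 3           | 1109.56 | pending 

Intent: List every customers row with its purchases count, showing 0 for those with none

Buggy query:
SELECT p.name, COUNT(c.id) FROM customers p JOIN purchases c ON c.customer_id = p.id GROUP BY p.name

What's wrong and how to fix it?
Bug: INNER JOIN drops customers rows that have no matching purchases rows

Fix: Use LEFT JOIN so parents without children still appear (COUNT(c.id) gives 0)

Corrected query:
SELECT p.name, COUNT(c.id) FROM customers p LEFT JOIN purchases c ON c.customer_id = p.id GROUP BY p.name

Result:
name  | COUNT(c.id)
------+------------
Alice | 3          
Dave  | 2          
Eve   | 2          
Frank | 0          
Grace | 1          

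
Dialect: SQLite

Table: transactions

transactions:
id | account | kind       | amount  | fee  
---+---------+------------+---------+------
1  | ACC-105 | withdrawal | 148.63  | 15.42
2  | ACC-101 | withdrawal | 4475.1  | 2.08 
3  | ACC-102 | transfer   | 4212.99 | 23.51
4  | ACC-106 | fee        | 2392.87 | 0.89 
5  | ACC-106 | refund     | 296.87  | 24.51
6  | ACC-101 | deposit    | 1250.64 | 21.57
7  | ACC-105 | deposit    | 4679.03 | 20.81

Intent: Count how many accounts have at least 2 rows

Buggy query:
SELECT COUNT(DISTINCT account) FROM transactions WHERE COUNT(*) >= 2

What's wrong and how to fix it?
Bug: WHERE filters individual rows, not groups, so a group-level COUNT is invalid there

Fix: Group first with HAVING COUNT(*) >= 2, then COUNT the resulting groups

Corrected query:
SELECT COUNT(*) FROM (SELECT account FROM transactions GROUP BY account HAVING COUNT(*) >= 2)

Result:
COUNT(*)
--------
3       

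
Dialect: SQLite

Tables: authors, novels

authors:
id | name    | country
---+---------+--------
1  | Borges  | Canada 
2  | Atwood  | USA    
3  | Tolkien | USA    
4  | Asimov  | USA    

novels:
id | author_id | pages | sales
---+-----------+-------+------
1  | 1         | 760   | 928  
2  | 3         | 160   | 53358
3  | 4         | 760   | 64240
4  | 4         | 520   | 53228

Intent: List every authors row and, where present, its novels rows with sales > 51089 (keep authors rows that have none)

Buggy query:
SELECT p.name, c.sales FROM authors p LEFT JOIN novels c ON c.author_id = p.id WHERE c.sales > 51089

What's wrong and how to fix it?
Bug: Filtering c.sales in WHERE discards the NULL rows produced by LEFT JOIN, turning it into an inner join

Fix: Put 'c.sales > 51089' in the JOIN's ON clause instead of WHERE

Corrected query:
SELECT p.name, c.sales FROM authors p LEFT JOIN novels c ON c.author_id = p.id AND c.sales > 51089

Result:
name    | sales
--------+------
Borges  | NULL 
Atwood  | NULL 
Tolkien | 53358
Asimov  | 53228
Asimov  | 64240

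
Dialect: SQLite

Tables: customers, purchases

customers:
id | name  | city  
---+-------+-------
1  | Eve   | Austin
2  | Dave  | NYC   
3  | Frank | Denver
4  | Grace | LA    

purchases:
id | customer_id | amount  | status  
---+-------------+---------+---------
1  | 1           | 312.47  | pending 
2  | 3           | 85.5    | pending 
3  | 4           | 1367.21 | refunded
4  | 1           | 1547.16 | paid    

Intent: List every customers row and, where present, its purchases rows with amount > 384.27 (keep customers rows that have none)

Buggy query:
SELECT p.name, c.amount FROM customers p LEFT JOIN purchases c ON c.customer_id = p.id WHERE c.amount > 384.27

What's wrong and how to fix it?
Bug: Filtering c.amount in WHERE discards the NULL rows produced by LEFT JOIN, turning it into an inner join

Fix: Move the right-table condition into the ON clause so unmatched parents are kept

Corrected query:
SELECT p.name, c.amount FROM customers p LEFT JOIN purchases c ON c.customer_id = p.id AND c.amount > 384.27

Result:
name  | amount 
------+--------
Eve   | 1547.16
Dave  | NULL   
Frank | NULL   
Grace | 1367.21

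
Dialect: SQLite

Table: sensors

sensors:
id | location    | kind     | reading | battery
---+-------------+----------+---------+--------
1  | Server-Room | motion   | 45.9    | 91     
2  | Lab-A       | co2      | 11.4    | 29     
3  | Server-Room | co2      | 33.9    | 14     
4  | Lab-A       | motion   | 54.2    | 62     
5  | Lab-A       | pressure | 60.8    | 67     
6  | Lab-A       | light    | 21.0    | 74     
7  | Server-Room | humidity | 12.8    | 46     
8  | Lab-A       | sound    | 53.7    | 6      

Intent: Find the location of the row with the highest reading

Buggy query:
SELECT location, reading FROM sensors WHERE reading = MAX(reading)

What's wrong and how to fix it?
Bug: MAX(reading) is an aggregate and cannot be used directly in WHERE

Fix: Use a subquery: WHERE reading = (SELECT MAX(reading) FROM sensors)

Corrected query:
SELECT location, reading FROM sensors WHERE reading = (SELECT MAX(reading) FROM sensors)

Result:
location | reading
---------+--------
Lab-A    | 60.8   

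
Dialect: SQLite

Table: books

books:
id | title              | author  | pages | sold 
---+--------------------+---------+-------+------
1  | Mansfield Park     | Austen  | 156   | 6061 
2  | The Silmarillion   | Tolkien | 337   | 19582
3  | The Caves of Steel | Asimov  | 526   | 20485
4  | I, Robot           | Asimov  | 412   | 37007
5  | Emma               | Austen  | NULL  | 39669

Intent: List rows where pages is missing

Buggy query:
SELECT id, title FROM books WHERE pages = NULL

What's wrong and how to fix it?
Bug: '= NULL' is always unknown in SQL three-valued logic, so no rows match

Fix: Use IS NULL to test for NULL

Corrected query:
SELECT id, title FROM books WHERE pages IS NULL

Result:
id | title
---+------
5  | Emma 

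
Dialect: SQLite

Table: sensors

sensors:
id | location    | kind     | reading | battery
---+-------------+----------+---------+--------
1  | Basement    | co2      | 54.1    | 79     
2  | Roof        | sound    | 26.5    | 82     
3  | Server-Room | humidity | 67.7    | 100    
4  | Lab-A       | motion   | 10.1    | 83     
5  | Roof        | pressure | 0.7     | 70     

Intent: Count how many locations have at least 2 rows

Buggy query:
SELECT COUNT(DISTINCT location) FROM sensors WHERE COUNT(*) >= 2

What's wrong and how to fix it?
Bug: WHERE filters individual rows, not groups, so a group-level COUNT is invalid there

Fix: Group first with HAVING COUNT(*) >= 2, then COUNT the resulting groups

Corrected query:
SELECT COUNT(*) FROM (SELECT location FROM sensors GROUP BY location HAVING COUNT(*) >= 2)

Result:
COUNT(*)
--------
1       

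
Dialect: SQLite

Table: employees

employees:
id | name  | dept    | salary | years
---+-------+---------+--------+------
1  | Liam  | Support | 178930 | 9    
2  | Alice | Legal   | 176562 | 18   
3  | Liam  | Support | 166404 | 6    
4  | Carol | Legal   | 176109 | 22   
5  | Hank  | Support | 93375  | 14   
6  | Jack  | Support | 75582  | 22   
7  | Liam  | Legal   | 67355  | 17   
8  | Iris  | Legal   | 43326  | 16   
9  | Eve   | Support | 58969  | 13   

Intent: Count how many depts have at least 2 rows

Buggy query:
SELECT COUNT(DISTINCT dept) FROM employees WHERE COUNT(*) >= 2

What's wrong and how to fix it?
Bug: COUNT(*) cannot appear in WHERE; the per-group count doesn't exist yet

Fix: Use a subquery that GROUPs and filters with HAVING, then count its rows

Corrected query:
SELECT COUNT(*) FROM (SELECT dept FROM employees GROUP BY dept HAVING COUNT(*) >= 2)

Result:
COUNT(*)
--------
2       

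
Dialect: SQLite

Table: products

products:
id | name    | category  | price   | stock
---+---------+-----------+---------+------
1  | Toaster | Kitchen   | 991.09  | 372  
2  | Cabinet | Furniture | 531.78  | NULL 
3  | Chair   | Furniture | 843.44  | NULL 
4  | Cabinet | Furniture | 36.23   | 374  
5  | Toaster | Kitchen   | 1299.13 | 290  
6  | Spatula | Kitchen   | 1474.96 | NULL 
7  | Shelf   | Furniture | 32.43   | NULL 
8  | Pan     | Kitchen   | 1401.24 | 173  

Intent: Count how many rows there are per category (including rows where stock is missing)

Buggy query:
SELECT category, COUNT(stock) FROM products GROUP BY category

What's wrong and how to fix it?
Bug: COUNT(column) counts non-NULL values only; rows with NULL stock aren't counted

Fix: Replace COUNT(stock) with COUNT(*)

Corrected query:
SELECT category, COUNT(*) FROM products GROUP BY category

Result:
category  | COUNT(*)
----------+---------
Furniture | 4       
Kitchen   | 4       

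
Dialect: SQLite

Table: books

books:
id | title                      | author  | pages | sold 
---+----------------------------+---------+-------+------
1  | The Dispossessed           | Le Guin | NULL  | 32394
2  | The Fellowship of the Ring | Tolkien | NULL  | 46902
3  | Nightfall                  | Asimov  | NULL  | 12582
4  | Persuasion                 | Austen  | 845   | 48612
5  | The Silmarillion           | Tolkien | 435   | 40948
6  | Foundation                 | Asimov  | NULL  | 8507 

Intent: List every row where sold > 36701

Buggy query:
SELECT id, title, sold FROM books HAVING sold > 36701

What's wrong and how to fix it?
Bug: This is a non-aggregate query (no GROUP BY, no aggregates), so in SQLite the HAVING clause is invalid here; a row-level condition belongs in WHERE

Fix: Use WHERE for row-level filtering

Corrected query:
SELECT id, title, sold FROM books WHERE sold > 36701

Result:
id | title                      | sold 
---+----------------------------+------
2  | The Fellowship of the Ring | 46902
4  | Persuasion                 | 48612
5  | The Silmarillion           | 40948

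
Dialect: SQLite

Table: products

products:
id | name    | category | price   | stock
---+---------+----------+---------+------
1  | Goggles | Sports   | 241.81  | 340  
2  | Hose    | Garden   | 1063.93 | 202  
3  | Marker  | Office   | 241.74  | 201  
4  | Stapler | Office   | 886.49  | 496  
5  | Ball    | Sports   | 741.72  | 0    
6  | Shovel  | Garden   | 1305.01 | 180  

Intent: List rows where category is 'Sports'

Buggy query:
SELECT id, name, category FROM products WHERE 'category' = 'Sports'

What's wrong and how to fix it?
Bug: 'category' in single quotes is a string literal, not the column; the comparison is literal-vs-literal and never true

Fix: Reference the column as category without single quotes

Corrected query:
SELECT id, name, category FROM products WHERE category = 'Sports'

Result:
id | name    | category
---+---------+---------
1  | Goggles | Sports  
5  | Ball    | Sports  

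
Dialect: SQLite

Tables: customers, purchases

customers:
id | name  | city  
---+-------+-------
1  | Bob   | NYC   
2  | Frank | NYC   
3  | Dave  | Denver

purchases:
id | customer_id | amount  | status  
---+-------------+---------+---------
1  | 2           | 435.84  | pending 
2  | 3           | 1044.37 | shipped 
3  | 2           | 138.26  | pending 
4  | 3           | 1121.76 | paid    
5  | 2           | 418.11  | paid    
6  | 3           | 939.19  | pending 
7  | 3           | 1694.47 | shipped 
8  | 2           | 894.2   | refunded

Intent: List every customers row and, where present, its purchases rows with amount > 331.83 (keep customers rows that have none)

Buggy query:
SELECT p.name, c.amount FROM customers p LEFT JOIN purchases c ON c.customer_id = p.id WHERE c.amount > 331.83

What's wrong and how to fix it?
Bug: Filtering c.amount in WHERE discards the NULL rows produced by LEFT JOIN, turning it into an inner join

Fix: Put 'c.amount > 331.83' in the JOIN's ON clause instead of WHERE

Corrected query:
SELECT p.name, c.amount FROM customers p LEFT JOIN purchases c ON c.customer_id = p.id AND c.amount > 331.83

Result:
name  | amount 
------+--------
Bob   | NULL   
Frank | 418.11 
Frank | 435.84 
Frank | 894.2  
Dave  | 939.19 
Dave  | 1044.37
Dave  | 1121.76
Dave  | 1694.47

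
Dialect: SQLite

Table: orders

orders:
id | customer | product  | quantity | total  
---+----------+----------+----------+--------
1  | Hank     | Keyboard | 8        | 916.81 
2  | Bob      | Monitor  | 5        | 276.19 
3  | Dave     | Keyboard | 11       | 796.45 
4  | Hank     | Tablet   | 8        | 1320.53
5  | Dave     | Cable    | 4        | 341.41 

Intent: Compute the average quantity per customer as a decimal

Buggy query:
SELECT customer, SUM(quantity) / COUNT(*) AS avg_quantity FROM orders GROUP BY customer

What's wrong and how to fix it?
Bug: Both operands are integers, so '/' performs integer division and truncates

Fix: Multiply by 1.0 (or CAST to REAL) to force floating-point division

Corrected query:
SELECT customer, SUM(quantity) * 1.0 / COUNT(*) AS avg_quantity FROM orders GROUP BY customer

Result:
customer | avg_quantity
---------+-------------
Bob      | 5           
Dave     | 7.5         
Hank     | 8           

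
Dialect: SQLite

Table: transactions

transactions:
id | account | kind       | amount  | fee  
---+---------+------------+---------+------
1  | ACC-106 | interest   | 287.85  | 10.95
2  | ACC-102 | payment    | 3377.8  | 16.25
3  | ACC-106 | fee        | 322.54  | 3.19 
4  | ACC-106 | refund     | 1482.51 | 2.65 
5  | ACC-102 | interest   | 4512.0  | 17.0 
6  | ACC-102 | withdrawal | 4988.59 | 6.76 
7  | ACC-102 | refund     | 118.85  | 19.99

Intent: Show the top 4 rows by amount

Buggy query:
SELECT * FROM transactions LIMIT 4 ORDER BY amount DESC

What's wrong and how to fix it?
Bug: ORDER BY cannot follow LIMIT; LIMIT is the final clause

Fix: Sort with ORDER BY, then apply LIMIT

Corrected query:
SELECT * FROM transactions ORDER BY amount DESC LIMIT 4

Result:
id | account | kind       | amount  | fee  
---+---------+------------+---------+------
6  | ACC-102 | withdrawal | 4988.59 | 6.76 
5  | ACC-102 | interest   | 4512    | 17   
2  | ACC-102 | payment    | 3377.8  | 16.25
4  | ACC-106 | refund     | 1482.51 | 2.65 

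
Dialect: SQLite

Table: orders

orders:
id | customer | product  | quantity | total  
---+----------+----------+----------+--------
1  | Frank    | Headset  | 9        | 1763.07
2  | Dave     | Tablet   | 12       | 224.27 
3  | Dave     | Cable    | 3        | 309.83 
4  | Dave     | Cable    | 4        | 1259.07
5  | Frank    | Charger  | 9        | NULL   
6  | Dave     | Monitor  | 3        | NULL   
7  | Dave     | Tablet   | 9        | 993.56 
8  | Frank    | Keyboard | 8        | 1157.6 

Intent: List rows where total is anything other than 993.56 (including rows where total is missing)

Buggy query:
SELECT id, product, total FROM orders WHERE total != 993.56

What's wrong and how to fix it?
Bug: 'total != 993.56' is unknown when total is NULL, so NULL rows are silently excluded

Fix: Add an explicit OR total IS NULL to include the missing-value rows

Corrected query:
SELECT id, product, total FROM orders WHERE total != 993.56 OR total IS NULL

Result:
id | product  | total  
---+----------+--------
1  | Headset  | 1763.07
2  | Tablet   | 224.27 
3  | Cable    | 309.83 
4  | Cable    | 1259.07
5  | Charger  | NULL   
6  | Monitor  | NULL   
8  | Keyboard | 1157.6 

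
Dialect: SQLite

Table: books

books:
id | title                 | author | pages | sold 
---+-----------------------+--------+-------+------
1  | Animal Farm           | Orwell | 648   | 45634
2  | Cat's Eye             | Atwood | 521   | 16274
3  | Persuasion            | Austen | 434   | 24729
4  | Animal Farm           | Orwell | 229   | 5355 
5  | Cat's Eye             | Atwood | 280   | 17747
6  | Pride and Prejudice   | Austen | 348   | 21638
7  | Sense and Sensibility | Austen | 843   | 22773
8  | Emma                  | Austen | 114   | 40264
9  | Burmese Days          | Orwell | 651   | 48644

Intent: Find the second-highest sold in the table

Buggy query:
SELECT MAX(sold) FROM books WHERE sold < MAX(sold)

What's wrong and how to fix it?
Bug: The inner MAX is an aggregate inside WHERE, which is not allowed

Fix: Put the inner MAX in a scalar subquery

Corrected query:
SELECT MAX(sold) FROM books WHERE sold < (SELECT MAX(sold) FROM books)

Result:
MAX(sold)
---------
45634    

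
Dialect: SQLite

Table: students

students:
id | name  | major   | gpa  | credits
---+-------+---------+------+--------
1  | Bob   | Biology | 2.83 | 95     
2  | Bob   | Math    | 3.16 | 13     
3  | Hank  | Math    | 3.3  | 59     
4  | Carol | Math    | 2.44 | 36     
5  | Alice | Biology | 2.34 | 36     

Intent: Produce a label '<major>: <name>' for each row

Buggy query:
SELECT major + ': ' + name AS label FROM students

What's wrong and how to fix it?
Bug: '+' is numeric addition; on text columns SQLite converts them to 0 instead of concatenating

Fix: Use the || operator for string concatenation

Corrected query:
SELECT major || ': ' || name AS label FROM students

Result:
label         
--------------
Biology: Bob  
Math: Bob     
Math: Hank    
Math: Carol   
Biology: Alice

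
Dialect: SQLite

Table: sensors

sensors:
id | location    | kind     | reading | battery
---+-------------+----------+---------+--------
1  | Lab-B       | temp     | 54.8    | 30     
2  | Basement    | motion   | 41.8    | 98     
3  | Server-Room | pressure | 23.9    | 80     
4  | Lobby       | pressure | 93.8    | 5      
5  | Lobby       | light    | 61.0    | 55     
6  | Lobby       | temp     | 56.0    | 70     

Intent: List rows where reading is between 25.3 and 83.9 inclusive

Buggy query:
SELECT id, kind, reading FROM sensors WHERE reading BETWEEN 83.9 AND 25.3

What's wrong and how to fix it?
Bug: The bounds are reversed; BETWEEN a AND b requires a <= b to match anything

Fix: Swap the bounds so the smaller value comes first

Corrected query:
SELECT id, kind, reading FROM sensors WHERE reading BETWEEN 25.3 AND 83.9

Result:
id | kind   | reading
---+--------+--------
1  | temp   | 54.8   
2  | motion | 41.8   
5  | light  | 61     
6  | temp   | 56     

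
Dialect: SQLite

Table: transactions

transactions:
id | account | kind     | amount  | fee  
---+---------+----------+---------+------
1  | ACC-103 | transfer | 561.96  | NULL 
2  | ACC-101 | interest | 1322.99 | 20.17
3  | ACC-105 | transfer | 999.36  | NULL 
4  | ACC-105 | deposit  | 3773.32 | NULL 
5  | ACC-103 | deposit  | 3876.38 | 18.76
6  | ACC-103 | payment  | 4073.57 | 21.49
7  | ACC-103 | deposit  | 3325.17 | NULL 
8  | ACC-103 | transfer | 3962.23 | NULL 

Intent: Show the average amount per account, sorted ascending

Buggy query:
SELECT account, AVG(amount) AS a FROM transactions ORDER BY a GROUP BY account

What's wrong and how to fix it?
Bug: GROUP BY must precede ORDER BY

Fix: Reorder: SELECT … FROM … GROUP BY … ORDER BY …

Corrected query:
SELECT account, AVG(amount) AS a FROM transactions GROUP BY account ORDER BY a

Result:
account | a       
--------+---------
ACC-101 | 1322.99 
ACC-105 | 2386.34 
ACC-103 | 3159.862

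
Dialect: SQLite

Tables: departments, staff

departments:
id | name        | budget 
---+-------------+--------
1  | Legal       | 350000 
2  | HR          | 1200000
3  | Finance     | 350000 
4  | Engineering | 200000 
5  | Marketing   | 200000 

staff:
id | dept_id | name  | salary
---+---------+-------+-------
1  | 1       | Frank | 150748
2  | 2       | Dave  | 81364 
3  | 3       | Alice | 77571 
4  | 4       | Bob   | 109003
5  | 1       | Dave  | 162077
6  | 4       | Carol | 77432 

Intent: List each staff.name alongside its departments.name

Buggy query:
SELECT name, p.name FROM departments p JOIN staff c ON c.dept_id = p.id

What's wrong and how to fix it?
Bug: 'name' exists in both joined tables, so the database can't tell which one is meant

Fix: Qualify the column with its table alias (c.name)

Corrected query:
SELECT c.name, p.name FROM departments p JOIN staff c ON c.dept_id = p.id

Result:
name  | name       
------+------------
Frank | Legal      
Dave  | HR         
Alice | Finance    
Bob   | Engineering
Dave  | Legal      
Carol | Engineering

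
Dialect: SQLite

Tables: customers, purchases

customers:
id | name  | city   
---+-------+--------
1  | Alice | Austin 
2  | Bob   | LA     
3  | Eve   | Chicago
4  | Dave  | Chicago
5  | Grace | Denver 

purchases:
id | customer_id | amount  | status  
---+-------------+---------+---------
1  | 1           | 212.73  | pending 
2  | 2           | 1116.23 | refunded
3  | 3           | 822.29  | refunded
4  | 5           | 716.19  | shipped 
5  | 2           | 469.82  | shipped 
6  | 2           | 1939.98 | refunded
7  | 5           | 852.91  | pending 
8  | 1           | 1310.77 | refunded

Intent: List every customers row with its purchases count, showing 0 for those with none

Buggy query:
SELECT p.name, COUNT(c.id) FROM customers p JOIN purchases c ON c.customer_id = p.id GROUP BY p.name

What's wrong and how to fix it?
Bug: An inner join excludes parents with zero children

Fix: Switch to LEFT JOIN to retain unmatched parent rows

Corrected query:
SELECT p.name, COUNT(c.id) FROM customers p LEFT JOIN purchases c ON c.customer_id = p.id GROUP BY p.name

Result:
name  | COUNT(c.id)
------+------------
Alice | 2          
Bob   | 3          
Dave  | 0          
Eve   | 1          
Grace | 2          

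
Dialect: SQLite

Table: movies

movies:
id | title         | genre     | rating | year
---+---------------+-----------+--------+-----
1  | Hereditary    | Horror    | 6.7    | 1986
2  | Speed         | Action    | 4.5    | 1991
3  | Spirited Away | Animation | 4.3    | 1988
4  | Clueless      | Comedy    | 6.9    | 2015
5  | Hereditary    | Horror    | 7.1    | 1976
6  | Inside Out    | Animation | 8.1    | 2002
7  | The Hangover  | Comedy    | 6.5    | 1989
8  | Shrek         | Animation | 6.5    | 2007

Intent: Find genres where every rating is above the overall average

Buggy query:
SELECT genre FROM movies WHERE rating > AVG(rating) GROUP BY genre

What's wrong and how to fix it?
Bug: WHERE evaluates per row before aggregation, so AVG() is unavailable

Fix: Use a subquery for AVG and a HAVING MIN(...) filter so the condition holds for every row in the group

Corrected query:
SELECT genre FROM movies GROUP BY genre HAVING MIN(rating) > (SELECT AVG(rating) FROM movies)

Result:
genre 
------
Comedy
Horror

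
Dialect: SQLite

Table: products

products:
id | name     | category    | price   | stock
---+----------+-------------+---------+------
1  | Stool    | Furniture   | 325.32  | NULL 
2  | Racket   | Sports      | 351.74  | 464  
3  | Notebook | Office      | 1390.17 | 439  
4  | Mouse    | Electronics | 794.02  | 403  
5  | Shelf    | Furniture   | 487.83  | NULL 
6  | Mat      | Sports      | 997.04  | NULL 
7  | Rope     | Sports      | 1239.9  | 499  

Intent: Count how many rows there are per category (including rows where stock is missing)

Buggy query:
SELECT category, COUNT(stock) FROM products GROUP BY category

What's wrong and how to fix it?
Bug: COUNT(column) counts non-NULL values only; rows with NULL stock aren't counted

Fix: Replace COUNT(stock) with COUNT(*)

Corrected query:
SELECT category, COUNT(*) FROM products GROUP BY category

Result:
category    | COUNT(*)
------------+---------
Electronics | 1       
Furniture   | 2       
Office      | 1       
Sports      | 3       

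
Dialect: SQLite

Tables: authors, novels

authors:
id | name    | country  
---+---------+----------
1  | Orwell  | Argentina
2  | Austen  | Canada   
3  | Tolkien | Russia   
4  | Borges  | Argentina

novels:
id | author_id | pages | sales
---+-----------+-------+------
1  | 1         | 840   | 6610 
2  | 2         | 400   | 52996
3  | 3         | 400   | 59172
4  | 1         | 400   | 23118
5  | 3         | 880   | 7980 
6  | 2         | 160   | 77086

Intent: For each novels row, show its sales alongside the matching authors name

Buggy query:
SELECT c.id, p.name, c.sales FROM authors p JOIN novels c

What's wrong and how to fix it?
Bug: Missing join condition: each novels row is matched to all authors rows instead of just its own

Fix: Add ON c.author_id = p.id to the JOIN

Corrected query:
SELECT c.id, p.name, c.sales FROM authors p JOIN novels c ON c.author_id = p.id

Result:
id | name    | sales
---+---------+------
1  | Orwell  | 6610 
2  | Austen  | 52996
3  | Tolkien | 59172
4  | Orwell  | 23118
5  | Tolkien | 7980 
6  | Austen  | 77086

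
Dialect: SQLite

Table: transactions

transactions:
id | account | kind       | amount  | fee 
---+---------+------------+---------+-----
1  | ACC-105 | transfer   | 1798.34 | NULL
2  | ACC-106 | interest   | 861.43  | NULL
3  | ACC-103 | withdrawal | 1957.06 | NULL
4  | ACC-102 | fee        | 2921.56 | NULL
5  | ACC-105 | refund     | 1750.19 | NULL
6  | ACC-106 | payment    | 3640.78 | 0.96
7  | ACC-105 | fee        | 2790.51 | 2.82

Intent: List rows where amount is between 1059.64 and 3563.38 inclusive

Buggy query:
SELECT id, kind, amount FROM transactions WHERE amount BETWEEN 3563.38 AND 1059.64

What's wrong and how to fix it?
Bug: The bounds are reversed; BETWEEN a AND b requires a <= b to match anything

Fix: Write BETWEEN 1059.64 AND 3563.38

Corrected query:
SELECT id, kind, amount FROM transactions WHERE amount BETWEEN 1059.64 AND 3563.38

Result:
id | kind       | amount 
---+------------+--------
1  | transfer   | 1798.34
3  | withdrawal | 1957.06
4  | fee        | 2921.56
5  | refund     | 1750.19
7  | fee        | 2790.51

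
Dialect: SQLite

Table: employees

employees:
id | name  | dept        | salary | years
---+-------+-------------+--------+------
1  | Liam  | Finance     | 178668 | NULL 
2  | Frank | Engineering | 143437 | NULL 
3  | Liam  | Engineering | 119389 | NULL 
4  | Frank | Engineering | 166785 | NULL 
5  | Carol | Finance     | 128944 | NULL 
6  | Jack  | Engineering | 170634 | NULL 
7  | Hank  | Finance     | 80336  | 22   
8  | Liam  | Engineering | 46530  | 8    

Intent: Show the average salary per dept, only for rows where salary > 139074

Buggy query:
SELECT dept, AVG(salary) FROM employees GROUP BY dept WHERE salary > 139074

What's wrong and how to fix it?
Bug: WHERE cannot follow GROUP BY

Fix: Place WHERE between FROM and GROUP BY

Corrected query:
SELECT dept, AVG(salary) FROM employees WHERE salary > 139074 GROUP BY dept

Result:
dept        | AVG(salary)  
------------+--------------
Engineering | 160285.333333
Finance     | 178668       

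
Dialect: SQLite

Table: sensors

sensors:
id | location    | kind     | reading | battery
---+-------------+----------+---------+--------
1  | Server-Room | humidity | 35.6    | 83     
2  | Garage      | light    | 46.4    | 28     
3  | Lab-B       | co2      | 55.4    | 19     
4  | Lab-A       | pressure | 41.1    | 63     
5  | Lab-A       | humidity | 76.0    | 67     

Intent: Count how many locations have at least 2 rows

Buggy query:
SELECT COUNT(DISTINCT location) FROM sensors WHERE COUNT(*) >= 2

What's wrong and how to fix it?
Bug: WHERE filters individual rows, not groups, so a group-level COUNT is invalid there

Fix: Group first with HAVING COUNT(*) >= 2, then COUNT the resulting groups

Corrected query:
SELECT COUNT(*) FROM (SELECT location FROM sensors GROUP BY location HAVING COUNT(*) >= 2)

Result:
COUNT(*)
--------
1       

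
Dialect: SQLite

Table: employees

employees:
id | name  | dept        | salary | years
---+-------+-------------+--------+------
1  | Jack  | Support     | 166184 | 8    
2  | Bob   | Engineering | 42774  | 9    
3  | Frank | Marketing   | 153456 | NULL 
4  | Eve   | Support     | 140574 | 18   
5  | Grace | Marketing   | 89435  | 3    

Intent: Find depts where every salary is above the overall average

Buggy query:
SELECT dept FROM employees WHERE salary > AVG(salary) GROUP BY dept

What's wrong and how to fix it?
Bug: AVG() is an aggregate; it can't sit directly in WHERE

Fix: Use a subquery for AVG and a HAVING MIN(...) filter so the condition holds for every row in the group

Corrected query:
SELECT dept FROM employees GROUP BY dept HAVING MIN(salary) > (SELECT AVG(salary) FROM employees)

Result:
dept   
-------
Support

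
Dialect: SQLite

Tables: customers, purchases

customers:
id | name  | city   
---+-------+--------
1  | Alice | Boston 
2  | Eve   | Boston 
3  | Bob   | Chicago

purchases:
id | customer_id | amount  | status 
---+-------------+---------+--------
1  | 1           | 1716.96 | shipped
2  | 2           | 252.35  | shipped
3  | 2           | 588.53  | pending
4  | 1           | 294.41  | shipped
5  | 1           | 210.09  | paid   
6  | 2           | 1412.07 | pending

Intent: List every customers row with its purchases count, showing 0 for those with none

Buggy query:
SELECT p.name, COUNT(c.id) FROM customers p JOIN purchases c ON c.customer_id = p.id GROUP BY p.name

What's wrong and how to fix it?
Bug: INNER JOIN drops customers rows that have no matching purchases rows

Fix: Switch to LEFT JOIN to retain unmatched parent rows

Corrected query:
SELECT p.name, COUNT(c.id) FROM customers p LEFT JOIN purchases c ON c.customer_id = p.id GROUP BY p.name

Result:
name  | COUNT(c.id)
------+------------
Alice | 3          
Bob   | 0          
Eve   | 3          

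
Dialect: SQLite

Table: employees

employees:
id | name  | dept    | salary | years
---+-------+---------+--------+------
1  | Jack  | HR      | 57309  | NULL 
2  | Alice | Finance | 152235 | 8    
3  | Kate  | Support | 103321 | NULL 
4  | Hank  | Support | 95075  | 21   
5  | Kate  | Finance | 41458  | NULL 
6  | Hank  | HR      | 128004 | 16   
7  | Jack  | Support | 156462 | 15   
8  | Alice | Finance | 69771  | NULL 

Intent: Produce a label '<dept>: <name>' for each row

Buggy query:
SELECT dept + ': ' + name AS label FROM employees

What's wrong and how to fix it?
Bug: SQLite uses || for string concatenation; + coerces text to numbers (yielding 0)

Fix: Replace + with || to concatenate text

Corrected query:
SELECT dept || ': ' || name AS label FROM employees

Result:
label         
--------------
HR: Jack      
Finance: Alice
Support: Kate 
Support: Hank 
Finance: Kate 
HR: Hank      
Support: Jack 
Finance: Alice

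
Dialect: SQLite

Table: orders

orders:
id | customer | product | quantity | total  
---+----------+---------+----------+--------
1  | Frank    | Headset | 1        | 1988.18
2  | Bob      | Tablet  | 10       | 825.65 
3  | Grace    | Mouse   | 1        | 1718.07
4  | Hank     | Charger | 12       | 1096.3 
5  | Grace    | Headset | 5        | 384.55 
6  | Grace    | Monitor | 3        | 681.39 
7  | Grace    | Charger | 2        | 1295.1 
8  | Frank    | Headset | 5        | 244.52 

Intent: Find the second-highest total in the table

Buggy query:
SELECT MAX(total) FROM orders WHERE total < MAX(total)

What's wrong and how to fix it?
Bug: The inner MAX is an aggregate inside WHERE, which is not allowed

Fix: Compute the overall MAX in a subquery, then take MAX of rows below it

Corrected query:
SELECT MAX(total) FROM orders WHERE total < (SELECT MAX(total) FROM orders)

Result:
MAX(total)
----------
1718.07   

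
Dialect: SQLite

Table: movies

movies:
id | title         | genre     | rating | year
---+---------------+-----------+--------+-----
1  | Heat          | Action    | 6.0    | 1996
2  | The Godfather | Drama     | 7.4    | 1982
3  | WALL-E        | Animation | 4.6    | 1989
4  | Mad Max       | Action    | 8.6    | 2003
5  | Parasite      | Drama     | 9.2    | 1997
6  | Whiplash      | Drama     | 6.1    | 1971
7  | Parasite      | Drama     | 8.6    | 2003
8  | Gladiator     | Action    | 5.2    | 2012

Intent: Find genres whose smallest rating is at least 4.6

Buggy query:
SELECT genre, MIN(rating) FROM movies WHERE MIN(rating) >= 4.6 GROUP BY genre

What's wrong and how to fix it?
Bug: Aggregates like MIN are computed per group after WHERE runs

Fix: Use HAVING for the per-group MIN condition

Corrected query:
SELECT genre, MIN(rating) FROM movies GROUP BY genre HAVING MIN(rating) >= 4.6

Result:
genre     | MIN(rating)
----------+------------
Action    | 5.2        
Animation | 4.6        
Drama     | 6.1        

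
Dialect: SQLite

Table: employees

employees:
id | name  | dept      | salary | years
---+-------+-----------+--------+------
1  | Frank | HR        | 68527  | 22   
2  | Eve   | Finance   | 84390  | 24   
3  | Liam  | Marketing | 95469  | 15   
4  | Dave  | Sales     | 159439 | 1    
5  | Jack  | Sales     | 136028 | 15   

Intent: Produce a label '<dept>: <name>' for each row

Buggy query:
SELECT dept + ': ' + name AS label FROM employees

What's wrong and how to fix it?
Bug: '+' is numeric addition; on text columns SQLite converts them to 0 instead of concatenating

Fix: Replace + with || to concatenate text

Corrected query:
SELECT dept || ': ' || name AS label FROM employees

Result:
label          
---------------
HR: Frank      
Finance: Eve   
Marketing: Liam
Sales: Dave    
Sales: Jack    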